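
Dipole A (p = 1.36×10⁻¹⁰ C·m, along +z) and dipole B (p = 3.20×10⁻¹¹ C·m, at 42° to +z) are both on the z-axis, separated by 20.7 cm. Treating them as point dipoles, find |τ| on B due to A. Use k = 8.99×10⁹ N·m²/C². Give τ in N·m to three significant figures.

τ ≈ 5.90×10⁻⁹ N·m

The second dipole sits on the axis of the first, so the field there is axial: E₁ = 2kp₁/r³ along +z.
E₁ = 2(8.99×10⁹)(1.36×10⁻¹⁰)/(0.207)³ = 275.7 N/C.
Torque on the second dipole: τ = p₂ E₁ sinθ.
τ = (3.20×10⁻¹¹)(275.7)·sin42° = 5.903×10⁻⁹ N·m.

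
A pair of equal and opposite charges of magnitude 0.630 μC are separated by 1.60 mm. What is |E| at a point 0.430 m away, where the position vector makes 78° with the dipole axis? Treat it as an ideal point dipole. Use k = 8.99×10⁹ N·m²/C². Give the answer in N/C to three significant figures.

Dipole moment p = qd = (6.30×10⁻⁷ C)(0.00160 m) = 1.008×10⁻⁹ C·m.
At angle θ the dipole field magnitude is E = (kp/r³)·√(1 + 3cos²θ).
kp/r³ = (8.99×10⁹)(1.008×10⁻⁹) / (0.430)³ = 114.0 N/C.
√(1 + 3cos²78°) = √(1 + 3·0.0432) = √1.1297 ≈ 1.0629.
E ≈ 114.0 × 1.063 = 121.1 N/C.

E ≈ 121 N/C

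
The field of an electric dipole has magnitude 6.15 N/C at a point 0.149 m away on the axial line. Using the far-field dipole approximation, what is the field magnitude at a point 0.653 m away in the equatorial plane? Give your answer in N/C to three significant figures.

Dipole fields scale as 1/r³ in the far field.
The axial field is twice the equatorial field at the same r, so the geometry factor is 1/2.
E₂ = E₁ · (1/2) · (r₁/r₂)³ = 6.15 · 0.5 · (0.149/0.653)³.
(r₁/r₂)³ = (0.2282)³ = 0.01188.
E₂ ≈ 0.03653 N/C.

E ≈ 0.0365 N/C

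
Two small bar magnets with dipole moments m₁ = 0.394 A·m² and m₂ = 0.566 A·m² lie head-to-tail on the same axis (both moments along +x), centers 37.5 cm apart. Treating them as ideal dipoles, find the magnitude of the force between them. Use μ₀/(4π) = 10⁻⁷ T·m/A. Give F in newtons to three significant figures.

On-axis B of dipole 1: B = (μ₀/4π)·2m₁/r³. Force on dipole 2: F = m₂·dB/dr.
dB/dr = −(μ₀/4π)·6m₁/r⁴, so |F| = (μ₀/4π)·6m₁m₂/r⁴.
F = 6(10⁻⁷)(0.394)(0.566)/(0.375)⁴ = 6.766×10⁻⁶ N.

F ≈ 6.77×10⁻⁶ N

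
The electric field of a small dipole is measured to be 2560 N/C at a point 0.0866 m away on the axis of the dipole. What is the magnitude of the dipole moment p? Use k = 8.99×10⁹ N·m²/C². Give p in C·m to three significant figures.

p ≈ 9.25×10⁻¹¹ C·m

On axis E = 2kp/r³, so p = Er³/(2k).
p = (2560)·(0.0866)³ / (2·8.99×10⁹) = 9.247×10⁻¹¹ C·m.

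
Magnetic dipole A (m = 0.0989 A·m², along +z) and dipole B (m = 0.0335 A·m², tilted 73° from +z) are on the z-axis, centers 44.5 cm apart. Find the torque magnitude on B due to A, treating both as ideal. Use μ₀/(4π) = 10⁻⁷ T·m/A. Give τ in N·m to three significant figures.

Dipole B is on the axis of dipole A, so B₁ there is axial: B₁ = (μ₀/4π)·2m₁/r³ along +z.
B₁ = 2(10⁻⁷)(0.0989)/(0.445)³ = 2.245×10⁻⁷ T.
τ = m₂ B₁ sinθ.
τ = (0.0335)(2.245×10⁻⁷)·sin73° = 7.191×10⁻⁹ N·m.

τ ≈ 7.19×10⁻⁹ N·m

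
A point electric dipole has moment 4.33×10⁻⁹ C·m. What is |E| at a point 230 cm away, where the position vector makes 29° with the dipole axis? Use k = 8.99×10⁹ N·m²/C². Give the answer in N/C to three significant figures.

At angle θ the dipole field magnitude is E = (kp/r³)·√(1 + 3cos²θ).
kp/r³ = (8.99×10⁹)(4.33×10⁻⁹) / (2.30)³ = 3.199 N/C.
√(1 + 3cos²29°) = √(1 + 3·0.7650) = √3.2949 ≈ 1.8152.
E ≈ 3.199 × 1.815 = 5.807 N/C.

E ≈ 5.81 N/C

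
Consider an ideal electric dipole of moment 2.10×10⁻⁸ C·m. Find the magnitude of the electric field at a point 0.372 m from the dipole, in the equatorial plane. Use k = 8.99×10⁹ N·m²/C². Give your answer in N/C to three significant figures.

In the equatorial plane E = kp/r³.
E = (8.99×10⁹)(2.10×10⁻⁸) / (0.372)³ = 3667 N/C.

E ≈ 3670 N/C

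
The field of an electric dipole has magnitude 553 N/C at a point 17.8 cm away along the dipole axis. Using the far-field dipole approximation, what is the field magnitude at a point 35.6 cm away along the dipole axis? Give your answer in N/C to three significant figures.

E ≈ 69.1 N/C

Dipole fields scale as 1/r³ in the far field; the geometry is the same at both points.
E₂ = E₁ · (r₁/r₂)³ = 553 · (17.8/35.6)³.
(r₁/r₂)³ = (0.5)³ = 0.125.
E₂ ≈ 69.12 N/C.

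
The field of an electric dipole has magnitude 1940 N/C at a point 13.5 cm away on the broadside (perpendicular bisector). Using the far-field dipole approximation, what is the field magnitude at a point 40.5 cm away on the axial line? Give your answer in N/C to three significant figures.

E ≈ 144 N/C

Dipole fields scale as 1/r³ in the far field.
The axial field is twice the equatorial field at the same r, so the geometry factor is 2/1.
E₂ = E₁ · (2/1) · (r₁/r₂)³ = 1940 · 2 · (13.5/40.5)³.
(r₁/r₂)³ = (0.3333)³ = 0.03704.
E₂ ≈ 143.7 N/C.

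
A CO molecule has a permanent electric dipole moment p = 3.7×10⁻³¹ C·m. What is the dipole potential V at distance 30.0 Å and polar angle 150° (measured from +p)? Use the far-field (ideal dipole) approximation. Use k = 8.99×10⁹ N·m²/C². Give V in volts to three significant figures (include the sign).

The dipole potential is V = kp cosθ / r².
V = (8.99×10⁹)(3.70×10⁻³¹)·cos150° / (3.00×10⁻⁹)² = -3.201×10⁻⁴ V.

V ≈ -3.20×10⁻⁴ V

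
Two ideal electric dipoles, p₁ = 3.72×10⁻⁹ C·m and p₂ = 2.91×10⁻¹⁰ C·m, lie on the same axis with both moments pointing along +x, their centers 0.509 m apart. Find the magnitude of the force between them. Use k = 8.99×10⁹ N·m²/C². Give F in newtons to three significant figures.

On-axis field of dipole 1 at distance r: E = 2kp₁/r³. Force on dipole 2 is F = p₂·dE/dr (gradient along axis).
dE/dr = −6kp₁/r⁴, so |F| = 6kp₁p₂/r⁴ (attractive for aligned moments).
F = 6(8.99×10⁹)(3.72×10⁻⁹)(2.91×10⁻¹⁰)/(0.509)⁴ = 8.699×10⁻⁷ N.

F ≈ 8.70×10⁻⁷ N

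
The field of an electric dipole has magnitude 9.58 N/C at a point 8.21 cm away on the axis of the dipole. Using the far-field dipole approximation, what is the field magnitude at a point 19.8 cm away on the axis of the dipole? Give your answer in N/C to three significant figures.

Dipole fields scale as 1/r³ in the far field; the geometry is the same at both points.
E₂ = E₁ · (r₁/r₂)³ = 9.58 · (8.21/19.8)³.
(r₁/r₂)³ = (0.4146)³ = 0.07129.
E₂ ≈ 0.6830 N/C.

E ≈ 0.683 N/C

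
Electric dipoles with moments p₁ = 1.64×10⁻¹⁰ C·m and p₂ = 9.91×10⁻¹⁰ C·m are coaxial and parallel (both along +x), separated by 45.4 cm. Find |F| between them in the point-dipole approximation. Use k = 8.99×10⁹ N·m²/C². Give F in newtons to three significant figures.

On-axis field of dipole 1 at distance r: E = 2kp₁/r³. Force on dipole 2 is F = p₂·dE/dr (gradient along axis).
dE/dr = −6kp₁/r⁴, so |F| = 6kp₁p₂/r⁴ (attractive for aligned moments).
F = 6(8.99×10⁹)(1.64×10⁻¹⁰)(9.91×10⁻¹⁰)/(0.454)⁴ = 2.064×10⁻⁷ N.

F ≈ 2.06×10⁻⁷ N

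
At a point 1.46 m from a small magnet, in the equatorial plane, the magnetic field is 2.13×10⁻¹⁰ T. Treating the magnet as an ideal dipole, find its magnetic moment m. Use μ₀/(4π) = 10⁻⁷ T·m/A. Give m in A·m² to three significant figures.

In the equatorial plane B = (μ₀/4π)·m/r³, so m = Br³·4π/(μ₀).
m = (2.13×10⁻¹⁰)·(1.46)³ / (10⁻⁷) = 0.006629 A·m².

m ≈ 0.00663 A·m²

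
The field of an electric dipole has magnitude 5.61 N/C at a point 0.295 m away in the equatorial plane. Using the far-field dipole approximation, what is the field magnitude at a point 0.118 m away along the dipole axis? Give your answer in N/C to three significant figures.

E ≈ 175 N/C

Dipole fields scale as 1/r³ in the far field.
The axial field is twice the equatorial field at the same r, so the geometry factor is 2/1.
E₂ = E₁ · (2/1) · (r₁/r₂)³ = 5.61 · 2 · (0.295/0.118)³.
(r₁/r₂)³ = (2.5)³ = 15.62.
E₂ ≈ 175.3 N/C.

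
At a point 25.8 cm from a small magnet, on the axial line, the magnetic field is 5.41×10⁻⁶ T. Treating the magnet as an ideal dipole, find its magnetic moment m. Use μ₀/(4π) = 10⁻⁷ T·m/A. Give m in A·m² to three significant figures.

On axis B = (μ₀/4π)·2m/r³, so m = Br³·4π/(μ₀·2).
m = (5.41×10⁻⁶)·(0.258)³ / (2·10⁻⁷) = 0.4645 A·m².

m ≈ 0.465 A·m²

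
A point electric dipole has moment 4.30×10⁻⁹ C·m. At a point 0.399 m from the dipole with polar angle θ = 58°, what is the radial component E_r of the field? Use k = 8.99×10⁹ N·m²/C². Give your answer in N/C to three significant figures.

For a dipole, E_r = (2kp cosθ)/r³.
kp/r³ = (8.99×10⁹)(4.30×10⁻⁹)/(0.399)³ = 608.6 N/C.
E_r = 2·608.6·cos58° = 645.0 N/C.

E_r ≈ 645 N/C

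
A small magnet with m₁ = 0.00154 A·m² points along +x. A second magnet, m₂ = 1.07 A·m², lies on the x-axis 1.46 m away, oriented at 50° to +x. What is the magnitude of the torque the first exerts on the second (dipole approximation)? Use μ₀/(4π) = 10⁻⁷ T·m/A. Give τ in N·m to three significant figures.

τ ≈ 8.11×10⁻¹¹ N·m

Dipole B is on the axis of dipole A, so B₁ there is axial: B₁ = (μ₀/4π)·2m₁/r³ along +x.
B₁ = 2(10⁻⁷)(0.00154)/(1.46)³ = 9.897×10⁻¹¹ T.
τ = m₂ B₁ sinθ.
τ = (1.07)(9.897×10⁻¹¹)·sin50° = 8.112×10⁻¹¹ N·m.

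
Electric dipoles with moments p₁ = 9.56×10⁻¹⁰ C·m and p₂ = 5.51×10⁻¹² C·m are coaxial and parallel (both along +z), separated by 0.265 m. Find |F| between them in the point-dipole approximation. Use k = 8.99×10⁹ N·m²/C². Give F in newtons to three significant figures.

On-axis field of dipole 1 at distance r: E = 2kp₁/r³. Force on dipole 2 is F = p₂·dE/dr (gradient along axis).
dE/dr = −6kp₁/r⁴, so |F| = 6kp₁p₂/r⁴ (attractive for aligned moments).
F = 6(8.99×10⁹)(9.56×10⁻¹⁰)(5.51×10⁻¹²)/(0.265)⁴ = 5.762×10⁻⁸ N.

F ≈ 5.76×10⁻⁸ N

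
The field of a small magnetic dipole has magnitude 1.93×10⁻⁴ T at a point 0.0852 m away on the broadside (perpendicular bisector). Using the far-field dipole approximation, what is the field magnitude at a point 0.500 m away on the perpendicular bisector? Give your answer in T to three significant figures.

Dipole fields scale as 1/r³ in the far field; the geometry is the same at both points.
B₂ = B₁ · (r₁/r₂)³ = 1.93×10⁻⁴ · (0.0852/0.500)³.
(r₁/r₂)³ = (0.1704)³ = 0.004948.
B₂ ≈ 9.549×10⁻⁷ T.

B ≈ 9.55×10⁻⁷ T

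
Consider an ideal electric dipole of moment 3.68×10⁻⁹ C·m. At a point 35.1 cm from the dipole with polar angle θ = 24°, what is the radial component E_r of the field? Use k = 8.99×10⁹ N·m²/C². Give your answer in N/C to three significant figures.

E_r ≈ 1400 N/C

For a dipole, E_r = (2kp cosθ)/r³.
kp/r³ = (8.99×10⁹)(3.68×10⁻⁹)/(0.351)³ = 765.0 N/C.
E_r = 2·765.0·cos24° = 1398 N/C.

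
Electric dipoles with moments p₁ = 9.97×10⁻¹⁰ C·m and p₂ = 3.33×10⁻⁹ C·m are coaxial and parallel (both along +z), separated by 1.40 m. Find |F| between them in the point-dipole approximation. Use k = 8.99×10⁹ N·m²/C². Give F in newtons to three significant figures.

On-axis field of dipole 1 at distance r: E = 2kp₁/r³. Force on dipole 2 is F = p₂·dE/dr (gradient along axis).
dE/dr = −6kp₁/r⁴, so |F| = 6kp₁p₂/r⁴ (attractive for aligned moments).
F = 6(8.99×10⁹)(9.97×10⁻¹⁰)(3.33×10⁻⁹)/(1.40)⁴ = 4.662×10⁻⁸ N.

F ≈ 4.66×10⁻⁸ N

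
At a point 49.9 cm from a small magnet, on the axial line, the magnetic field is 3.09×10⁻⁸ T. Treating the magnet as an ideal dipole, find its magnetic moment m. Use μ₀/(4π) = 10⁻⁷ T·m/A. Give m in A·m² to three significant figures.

m ≈ 0.0192 A·m²

On axis B = (μ₀/4π)·2m/r³, so m = Br³·4π/(μ₀·2).
m = (3.09×10⁻⁸)·(0.499)³ / (2·10⁻⁷) = 0.01920 A·m².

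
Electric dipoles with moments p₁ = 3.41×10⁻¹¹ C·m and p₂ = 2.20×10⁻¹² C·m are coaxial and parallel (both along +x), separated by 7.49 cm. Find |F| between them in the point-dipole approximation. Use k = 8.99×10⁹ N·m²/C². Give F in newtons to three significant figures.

F ≈ 1.29×10⁻⁷ N

On-axis field of dipole 1 at distance r: E = 2kp₁/r³. Force on dipole 2 is F = p₂·dE/dr (gradient along axis).
dE/dr = −6kp₁/r⁴, so |F| = 6kp₁p₂/r⁴ (attractive for aligned moments).
F = 6(8.99×10⁹)(3.41×10⁻¹¹)(2.20×10⁻¹²)/(0.0749)⁴ = 1.286×10⁻⁷ N.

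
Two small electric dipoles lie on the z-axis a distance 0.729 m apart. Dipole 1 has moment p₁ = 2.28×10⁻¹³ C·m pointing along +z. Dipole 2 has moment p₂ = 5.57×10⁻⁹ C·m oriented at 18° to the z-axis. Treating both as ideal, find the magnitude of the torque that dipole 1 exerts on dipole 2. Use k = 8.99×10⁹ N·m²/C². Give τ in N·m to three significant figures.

The second dipole sits on the axis of the first, so the field there is axial: E₁ = 2kp₁/r³ along +z.
E₁ = 2(8.99×10⁹)(2.28×10⁻¹³)/(0.729)³ = 0.01058 N/C.
Torque on the second dipole: τ = p₂ E₁ sinθ.
τ = (5.57×10⁻⁹)(0.01058)·sin18° = 1.821×10⁻¹¹ N·m.

τ ≈ 1.82×10⁻¹¹ N·m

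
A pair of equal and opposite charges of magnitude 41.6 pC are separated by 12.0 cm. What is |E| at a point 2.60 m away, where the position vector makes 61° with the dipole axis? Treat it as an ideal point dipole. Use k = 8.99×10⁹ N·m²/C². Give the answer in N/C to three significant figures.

Dipole moment p = qd = (4.16×10⁻¹¹ C)(0.120 m) = 4.992×10⁻¹² C·m.
At angle θ the dipole field magnitude is E = (kp/r³)·√(1 + 3cos²θ).
kp/r³ = (8.99×10⁹)(4.992×10⁻¹²) / (2.60)³ = 0.002553 N/C.
√(1 + 3cos²61°) = √(1 + 3·0.2350) = √1.7051 ≈ 1.3058.
E ≈ 0.002553 × 1.306 = 0.003334 N/C.

E ≈ 0.00333 N/C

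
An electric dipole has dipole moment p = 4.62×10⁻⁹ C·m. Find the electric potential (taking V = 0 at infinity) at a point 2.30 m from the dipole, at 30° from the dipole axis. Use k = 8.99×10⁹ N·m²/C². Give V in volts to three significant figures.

The dipole potential is V = kp cosθ / r².
V = (8.99×10⁹)(4.62×10⁻⁹)·cos30° / (2.30)² = 6.799 V.

V ≈ 6.80 V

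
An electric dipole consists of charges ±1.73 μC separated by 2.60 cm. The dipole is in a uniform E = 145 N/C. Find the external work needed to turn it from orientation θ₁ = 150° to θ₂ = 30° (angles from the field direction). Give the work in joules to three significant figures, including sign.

W ≈ -1.13×10⁻⁵ J

Dipole moment p = qd = (1.73×10⁻⁶ C)(0.0260 m) = 4.498×10⁻⁸ C·m.
W_ext = ΔU = U(θ₂) − U(θ₁) = −pE cosθ₂ − (−pE cosθ₁) = pE(cosθ₁ − cosθ₂).
W = (4.498×10⁻⁸)(145)·(cos150° − cos30°) = (6.522×10⁻⁶)·(-1.7321) = -1.130×10⁻⁵ J.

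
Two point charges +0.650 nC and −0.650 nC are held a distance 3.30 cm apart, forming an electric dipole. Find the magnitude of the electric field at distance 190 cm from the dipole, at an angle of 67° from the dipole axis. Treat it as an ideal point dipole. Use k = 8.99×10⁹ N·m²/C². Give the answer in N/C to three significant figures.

Dipole moment p = qd = (6.50×10⁻¹⁰ C)(0.0330 m) = 2.145×10⁻¹¹ C·m.
At angle θ the dipole field magnitude is E = (kp/r³)·√(1 + 3cos²θ).
kp/r³ = (8.99×10⁹)(2.145×10⁻¹¹) / (1.90)³ = 0.02811 N/C.
√(1 + 3cos²67°) = √(1 + 3·0.1527) = √1.4580 ≈ 1.2075.
E ≈ 0.02811 × 1.207 = 0.03395 N/C.

E ≈ 0.0339 N/C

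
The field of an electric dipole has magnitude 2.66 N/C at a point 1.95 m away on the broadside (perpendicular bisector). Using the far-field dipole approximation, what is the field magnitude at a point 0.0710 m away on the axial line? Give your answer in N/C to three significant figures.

Dipole fields scale as 1/r³ in the far field.
The axial field is twice the equatorial field at the same r, so the geometry factor is 2/1.
E₂ = E₁ · (2/1) · (r₁/r₂)³ = 2.66 · 2 · (1.95/0.0710)³.
(r₁/r₂)³ = (27.46)³ = 2.072e+04.
E₂ ≈ 1.102×10⁵ N/C.

E ≈ 1.10×10⁵ N/C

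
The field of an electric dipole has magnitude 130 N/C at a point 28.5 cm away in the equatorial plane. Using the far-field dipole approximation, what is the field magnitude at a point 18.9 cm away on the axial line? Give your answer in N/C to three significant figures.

E ≈ 892 N/C

Dipole fields scale as 1/r³ in the far field.
The axial field is twice the equatorial field at the same r, so the geometry factor is 2/1.
E₂ = E₁ · (2/1) · (r₁/r₂)³ = 130 · 2 · (28.5/18.9)³.
(r₁/r₂)³ = (1.508)³ = 3.429.
E₂ ≈ 891.5 N/C.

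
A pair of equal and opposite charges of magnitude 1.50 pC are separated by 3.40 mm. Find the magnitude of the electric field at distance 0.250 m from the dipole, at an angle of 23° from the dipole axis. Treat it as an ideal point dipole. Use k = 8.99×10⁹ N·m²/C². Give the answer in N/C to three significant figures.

Dipole moment p = qd = (1.50×10⁻¹² C)(0.00340 m) = 5.10×10⁻¹⁵ C·m.
At angle θ the dipole field magnitude is E = (kp/r³)·√(1 + 3cos²θ).
kp/r³ = (8.99×10⁹)(5.10×10⁻¹⁵) / (0.250)³ = 0.002934 N/C.
√(1 + 3cos²23°) = √(1 + 3·0.8473) = √3.5420 ≈ 1.8820.
E ≈ 0.002934 × 1.882 = 0.005522 N/C.

E ≈ 0.00552 N/C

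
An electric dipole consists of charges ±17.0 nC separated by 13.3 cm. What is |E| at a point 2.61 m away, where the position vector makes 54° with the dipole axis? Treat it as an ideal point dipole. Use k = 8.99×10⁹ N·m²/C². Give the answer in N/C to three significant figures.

Dipole moment p = qd = (1.70×10⁻⁸ C)(0.133 m) = 2.261×10⁻⁹ C·m.
At angle θ the dipole field magnitude is E = (kp/r³)·√(1 + 3cos²θ).
kp/r³ = (8.99×10⁹)(2.261×10⁻⁹) / (2.61)³ = 1.143 N/C.
√(1 + 3cos²54°) = √(1 + 3·0.3455) = √2.0365 ≈ 1.4271.
E ≈ 1.143 × 1.427 = 1.631 N/C.

E ≈ 1.63 N/C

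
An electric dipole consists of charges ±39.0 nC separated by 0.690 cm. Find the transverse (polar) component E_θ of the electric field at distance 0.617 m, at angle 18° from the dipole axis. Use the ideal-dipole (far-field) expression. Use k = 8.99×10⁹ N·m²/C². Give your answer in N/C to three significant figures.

E_θ ≈ 3.18 N/C

Dipole moment p = qd = (3.90×10⁻⁸ C)(0.00690 m) = 2.691×10⁻¹⁰ C·m.
For a dipole, E_θ = (kp sinθ)/r³.
kp/r³ = (8.99×10⁹)(2.691×10⁻¹⁰)/(0.617)³ = 10.30 N/C.
E_θ = 10.30·sin18° = 3.183 N/C.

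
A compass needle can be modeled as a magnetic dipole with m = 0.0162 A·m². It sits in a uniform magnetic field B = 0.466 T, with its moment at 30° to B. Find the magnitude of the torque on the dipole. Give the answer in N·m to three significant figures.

τ ≈ 0.00377 N·m

Torque on a magnetic dipole: τ = mB sinθ.
τ = (0.0162)(0.466)·sin30° = 0.003775 N·m.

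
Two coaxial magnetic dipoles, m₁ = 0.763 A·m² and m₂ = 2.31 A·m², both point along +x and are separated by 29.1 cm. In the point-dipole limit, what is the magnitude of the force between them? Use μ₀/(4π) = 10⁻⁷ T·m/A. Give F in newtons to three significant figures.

F ≈ 1.47×10⁻⁴ N

On-axis B of dipole 1: B = (μ₀/4π)·2m₁/r³. Force on dipole 2: F = m₂·dB/dr.
dB/dr = −(μ₀/4π)·6m₁/r⁴, so |F| = (μ₀/4π)·6m₁m₂/r⁴.
F = 6(10⁻⁷)(0.763)(2.31)/(0.291)⁴ = 1.475×10⁻⁴ N.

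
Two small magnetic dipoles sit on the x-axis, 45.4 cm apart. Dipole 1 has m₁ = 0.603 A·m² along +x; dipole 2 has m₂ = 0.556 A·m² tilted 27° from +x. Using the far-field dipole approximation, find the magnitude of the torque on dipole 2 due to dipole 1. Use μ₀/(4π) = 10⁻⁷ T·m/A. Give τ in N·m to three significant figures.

Dipole B is on the axis of dipole A, so B₁ there is axial: B₁ = (μ₀/4π)·2m₁/r³ along +x.
B₁ = 2(10⁻⁷)(0.603)/(0.454)³ = 1.289×10⁻⁶ T.
τ = m₂ B₁ sinθ.
τ = (0.556)(1.289×10⁻⁶)·sin27° = 3.253×10⁻⁷ N·m.

τ ≈ 3.25×10⁻⁷ N·m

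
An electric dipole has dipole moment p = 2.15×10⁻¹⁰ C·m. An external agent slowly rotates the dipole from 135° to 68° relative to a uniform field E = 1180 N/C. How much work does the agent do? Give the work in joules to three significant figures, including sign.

W_ext = ΔU = U(θ₂) − U(θ₁) = −pE cosθ₂ − (−pE cosθ₁) = pE(cosθ₁ − cosθ₂).
W = (2.15×10⁻¹⁰)(1180)·(cos135° − cos68°) = (2.537×10⁻⁷)·(-1.0817) = -2.744×10⁻⁷ J.

W ≈ -2.74×10⁻⁷ J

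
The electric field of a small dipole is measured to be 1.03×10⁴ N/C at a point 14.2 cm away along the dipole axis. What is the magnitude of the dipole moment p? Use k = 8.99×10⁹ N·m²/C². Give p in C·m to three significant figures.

On axis E = 2kp/r³, so p = Er³/(2k).
p = (1.03×10⁴)·(0.142)³ / (2·8.99×10⁹) = 1.640×10⁻⁹ C·m.

p ≈ 1.64×10⁻⁹ C·m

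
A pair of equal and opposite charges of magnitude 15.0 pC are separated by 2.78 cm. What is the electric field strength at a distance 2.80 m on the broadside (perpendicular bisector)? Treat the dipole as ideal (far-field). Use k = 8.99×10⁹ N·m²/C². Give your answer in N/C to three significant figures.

Dipole moment p = qd = (1.50×10⁻¹¹ C)(0.0278 m) = 4.17×10⁻¹³ C·m.
On the perpendicular bisector E = kp/r³ (half the axial value at the same distance).
E = (8.99×10⁹)(4.17×10⁻¹³) / (2.80)³ = 1.708×10⁻⁴ N/C.

E ≈ 1.71×10⁻⁴ N/C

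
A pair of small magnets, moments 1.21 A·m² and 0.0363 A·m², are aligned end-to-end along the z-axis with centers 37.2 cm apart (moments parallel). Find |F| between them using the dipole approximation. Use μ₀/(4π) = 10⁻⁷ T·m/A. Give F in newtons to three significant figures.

F ≈ 1.38×10⁻⁶ N

On-axis B of dipole 1: B = (μ₀/4π)·2m₁/r³. Force on dipole 2: F = m₂·dB/dr.
dB/dr = −(μ₀/4π)·6m₁/r⁴, so |F| = (μ₀/4π)·6m₁m₂/r⁴.
F = 6(10⁻⁷)(1.21)(0.0363)/(0.372)⁴ = 1.376×10⁻⁶ N.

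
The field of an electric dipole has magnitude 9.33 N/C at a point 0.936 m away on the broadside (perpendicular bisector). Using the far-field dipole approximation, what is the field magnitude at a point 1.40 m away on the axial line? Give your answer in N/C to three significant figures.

E ≈ 5.58 N/C

Dipole fields scale as 1/r³ in the far field.
The axial field is twice the equatorial field at the same r, so the geometry factor is 2/1.
E₂ = E₁ · (2/1) · (r₁/r₂)³ = 9.33 · 2 · (0.936/1.40)³.
(r₁/r₂)³ = (0.6686)³ = 0.2988.
E₂ ≈ 5.576 N/C.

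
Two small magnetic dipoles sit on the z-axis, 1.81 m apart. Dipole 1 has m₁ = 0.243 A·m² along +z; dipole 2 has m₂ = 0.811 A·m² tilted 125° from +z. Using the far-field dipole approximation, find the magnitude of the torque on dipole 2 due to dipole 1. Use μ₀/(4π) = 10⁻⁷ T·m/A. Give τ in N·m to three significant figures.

Dipole B is on the axis of dipole A, so B₁ there is axial: B₁ = (μ₀/4π)·2m₁/r³ along +z.
B₁ = 2(10⁻⁷)(0.243)/(1.81)³ = 8.196×10⁻⁹ T.
τ = m₂ B₁ sinθ.
τ = (0.811)(8.196×10⁻⁹)·sin125° = 5.445×10⁻⁹ N·m.

τ ≈ 5.44×10⁻⁹ N·m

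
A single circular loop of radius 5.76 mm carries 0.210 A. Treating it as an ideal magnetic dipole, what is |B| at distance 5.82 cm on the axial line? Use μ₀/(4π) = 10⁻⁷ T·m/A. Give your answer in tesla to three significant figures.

B ≈ 2.22×10⁻⁸ T

Magnetic moment m = IA = Iπa² = (0.210)·π·(0.00576)² = 2.189×10⁻⁵ A·m².
On axis B = (μ₀/4π)·2m/r³.
B = 2·(10⁻⁷)·(2.189×10⁻⁵) / (0.0582)³ = 2.221×10⁻⁸ T.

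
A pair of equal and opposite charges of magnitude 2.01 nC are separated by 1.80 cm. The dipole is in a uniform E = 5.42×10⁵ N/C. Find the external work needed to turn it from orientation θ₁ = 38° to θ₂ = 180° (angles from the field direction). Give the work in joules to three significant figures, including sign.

Dipole moment p = qd = (2.01×10⁻⁹ C)(0.0180 m) = 3.618×10⁻¹¹ C·m.
W_ext = ΔU = U(θ₂) − U(θ₁) = −pE cosθ₂ − (−pE cosθ₁) = pE(cosθ₁ − cosθ₂).
W = (3.618×10⁻¹¹)(5.42×10⁵)·(cos38° − cos180°) = (1.961×10⁻⁵)·(+1.7880) = 3.506×10⁻⁵ J.

W ≈ 3.51×10⁻⁵ J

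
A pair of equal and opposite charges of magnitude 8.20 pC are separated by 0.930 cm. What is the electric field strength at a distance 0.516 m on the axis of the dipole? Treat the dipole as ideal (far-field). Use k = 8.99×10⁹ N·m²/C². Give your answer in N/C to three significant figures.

E ≈ 0.00998 N/C

Dipole moment p = qd = (8.20×10⁻¹² C)(0.00930 m) = 7.626×10⁻¹⁴ C·m.
On the dipole axis E = 2kp/r³.
E = 2·(8.99×10⁹)(7.626×10⁻¹⁴) / (0.516)³ = 0.009980 N/C.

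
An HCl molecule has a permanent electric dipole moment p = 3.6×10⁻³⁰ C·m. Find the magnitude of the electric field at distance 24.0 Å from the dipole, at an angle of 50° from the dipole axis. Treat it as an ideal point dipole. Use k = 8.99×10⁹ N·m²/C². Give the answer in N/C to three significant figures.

E ≈ 3.50×10⁶ N/C

At angle θ the dipole field magnitude is E = (kp/r³)·√(1 + 3cos²θ).
kp/r³ = (8.99×10⁹)(3.60×10⁻³⁰) / (2.40×10⁻⁹)³ = 2.341×10⁶ N/C.
√(1 + 3cos²50°) = √(1 + 3·0.4132) = √2.2395 ≈ 1.4965.
E ≈ 2.341×10⁶ × 1.497 = 3.504×10⁶ N/C.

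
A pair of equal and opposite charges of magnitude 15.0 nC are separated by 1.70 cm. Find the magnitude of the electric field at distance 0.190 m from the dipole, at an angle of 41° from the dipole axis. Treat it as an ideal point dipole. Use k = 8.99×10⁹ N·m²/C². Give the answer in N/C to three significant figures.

Dipole moment p = qd = (1.50×10⁻⁸ C)(0.0170 m) = 2.55×10⁻¹⁰ C·m.
At angle θ the dipole field magnitude is E = (kp/r³)·√(1 + 3cos²θ).
kp/r³ = (8.99×10⁹)(2.55×10⁻¹⁰) / (0.190)³ = 334.2 N/C.
√(1 + 3cos²41°) = √(1 + 3·0.5696) = √2.7088 ≈ 1.6458.
E ≈ 334.2 × 1.646 = 550.1 N/C.

E ≈ 550 N/C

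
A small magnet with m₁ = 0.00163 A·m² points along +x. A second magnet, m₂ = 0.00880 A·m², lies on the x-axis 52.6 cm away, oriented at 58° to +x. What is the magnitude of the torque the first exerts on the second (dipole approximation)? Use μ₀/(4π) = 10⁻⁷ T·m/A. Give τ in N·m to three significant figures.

τ ≈ 1.67×10⁻¹¹ N·m

Dipole B is on the axis of dipole A, so B₁ there is axial: B₁ = (μ₀/4π)·2m₁/r³ along +x.
B₁ = 2(10⁻⁷)(0.00163)/(0.526)³ = 2.240×10⁻⁹ T.
τ = m₂ B₁ sinθ.
τ = (0.00880)(2.240×10⁻⁹)·sin58° = 1.672×10⁻¹¹ N·m.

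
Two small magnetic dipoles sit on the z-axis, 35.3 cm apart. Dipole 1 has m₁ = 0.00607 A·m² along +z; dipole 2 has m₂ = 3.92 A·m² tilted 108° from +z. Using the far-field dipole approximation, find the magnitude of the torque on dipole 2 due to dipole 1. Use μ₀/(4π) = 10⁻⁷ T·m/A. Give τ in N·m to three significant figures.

Dipole B is on the axis of dipole A, so B₁ there is axial: B₁ = (μ₀/4π)·2m₁/r³ along +z.
B₁ = 2(10⁻⁷)(0.00607)/(0.353)³ = 2.760×10⁻⁸ T.
τ = m₂ B₁ sinθ.
τ = (3.92)(2.760×10⁻⁸)·sin108° = 1.029×10⁻⁷ N·m.

τ ≈ 1.03×10⁻⁷ N·m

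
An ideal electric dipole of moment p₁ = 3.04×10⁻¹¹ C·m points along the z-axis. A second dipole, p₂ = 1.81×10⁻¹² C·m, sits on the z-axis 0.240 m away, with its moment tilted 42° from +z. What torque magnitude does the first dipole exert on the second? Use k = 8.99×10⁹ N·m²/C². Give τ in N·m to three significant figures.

The second dipole sits on the axis of the first, so the field there is axial: E₁ = 2kp₁/r³ along +z.
E₁ = 2(8.99×10⁹)(3.04×10⁻¹¹)/(0.240)³ = 39.54 N/C.
Torque on the second dipole: τ = p₂ E₁ sinθ.
τ = (1.81×10⁻¹²)(39.54)·sin42° = 4.789×10⁻¹¹ N·m.

τ ≈ 4.79×10⁻¹¹ N·m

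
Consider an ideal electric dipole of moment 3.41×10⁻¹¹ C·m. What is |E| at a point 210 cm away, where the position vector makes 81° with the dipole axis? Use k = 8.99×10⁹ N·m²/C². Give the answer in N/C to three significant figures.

E ≈ 0.0343 N/C

At angle θ the dipole field magnitude is E = (kp/r³)·√(1 + 3cos²θ).
kp/r³ = (8.99×10⁹)(3.41×10⁻¹¹) / (2.10)³ = 0.03310 N/C.
√(1 + 3cos²81°) = √(1 + 3·0.0245) = √1.0734 ≈ 1.0361.
E ≈ 0.03310 × 1.036 = 0.03430 N/C.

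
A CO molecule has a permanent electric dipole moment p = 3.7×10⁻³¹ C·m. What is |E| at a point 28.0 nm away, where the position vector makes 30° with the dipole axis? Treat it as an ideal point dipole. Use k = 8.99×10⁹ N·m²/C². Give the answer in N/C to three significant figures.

At angle θ the dipole field magnitude is E = (kp/r³)·√(1 + 3cos²θ).
kp/r³ = (8.99×10⁹)(3.70×10⁻³¹) / (2.80×10⁻⁸)³ = 151.5 N/C.
√(1 + 3cos²30°) = √(1 + 3·0.7500) = √3.2500 ≈ 1.8028.
E ≈ 151.5 × 1.803 = 273.2 N/C.

E ≈ 273 N/C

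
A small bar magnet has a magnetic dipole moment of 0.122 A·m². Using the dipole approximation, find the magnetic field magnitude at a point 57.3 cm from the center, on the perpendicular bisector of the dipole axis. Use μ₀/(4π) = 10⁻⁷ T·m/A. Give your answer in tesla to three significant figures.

In the equatorial plane B = (μ₀/4π)·m/r³ (half the axial value).
B = (10⁻⁷)·(0.122) / (0.573)³ = 6.485×10⁻⁸ T.

B ≈ 6.48×10⁻⁸ T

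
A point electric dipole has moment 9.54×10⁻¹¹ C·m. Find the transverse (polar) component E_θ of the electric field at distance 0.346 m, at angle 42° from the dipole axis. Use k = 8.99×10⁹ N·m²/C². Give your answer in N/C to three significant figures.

E_θ ≈ 13.9 N/C

For a dipole, E_θ = (kp sinθ)/r³.
kp/r³ = (8.99×10⁹)(9.54×10⁻¹¹)/(0.346)³ = 20.71 N/C.
E_θ = 20.71·sin42° = 13.85 N/C.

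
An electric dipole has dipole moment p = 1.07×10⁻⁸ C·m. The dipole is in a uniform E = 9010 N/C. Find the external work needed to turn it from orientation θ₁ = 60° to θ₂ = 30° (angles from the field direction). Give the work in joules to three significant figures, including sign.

W_ext = ΔU = U(θ₂) − U(θ₁) = −pE cosθ₂ − (−pE cosθ₁) = pE(cosθ₁ − cosθ₂).
W = (1.07×10⁻⁸)(9010)·(cos60° − cos30°) = (9.641×10⁻⁵)·(-0.3660) = -3.529×10⁻⁵ J.

W ≈ -3.53×10⁻⁵ J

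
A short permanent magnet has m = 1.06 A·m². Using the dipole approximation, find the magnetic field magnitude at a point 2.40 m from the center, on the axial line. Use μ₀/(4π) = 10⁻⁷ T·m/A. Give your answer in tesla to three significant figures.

B ≈ 1.53×10⁻⁸ T

On axis B = (μ₀/4π)·2m/r³.
B = 2·(10⁻⁷)·(1.06) / (2.40)³ = 1.534×10⁻⁸ T.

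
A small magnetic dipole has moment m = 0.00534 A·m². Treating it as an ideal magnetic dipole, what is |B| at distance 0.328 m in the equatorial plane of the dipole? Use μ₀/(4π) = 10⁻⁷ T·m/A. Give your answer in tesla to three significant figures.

B ≈ 1.51×10⁻⁸ T

In the equatorial plane B = (μ₀/4π)·m/r³ (half the axial value).
B = (10⁻⁷)·(0.00534) / (0.328)³ = 1.513×10⁻⁸ T.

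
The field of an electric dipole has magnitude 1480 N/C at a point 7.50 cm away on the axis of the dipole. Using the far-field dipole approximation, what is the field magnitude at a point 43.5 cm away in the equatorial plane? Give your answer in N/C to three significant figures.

E ≈ 3.79 N/C

Dipole fields scale as 1/r³ in the far field.
The axial field is twice the equatorial field at the same r, so the geometry factor is 1/2.
E₂ = E₁ · (1/2) · (r₁/r₂)³ = 1480 · 0.5 · (7.50/43.5)³.
(r₁/r₂)³ = (0.1724)³ = 0.005125.
E₂ ≈ 3.793 N/C.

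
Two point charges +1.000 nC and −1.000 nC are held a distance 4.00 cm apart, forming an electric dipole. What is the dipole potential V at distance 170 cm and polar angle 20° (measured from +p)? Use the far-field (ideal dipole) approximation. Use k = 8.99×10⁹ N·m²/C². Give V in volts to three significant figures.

V ≈ 0.117 V

Dipole moment p = qd = (1.00×10⁻⁹ C)(0.0400 m) = 4.00×10⁻¹¹ C·m.
The dipole potential is V = kp cosθ / r².
V = (8.99×10⁹)(4.00×10⁻¹¹)·cos20° / (1.70)² = 0.1169 V.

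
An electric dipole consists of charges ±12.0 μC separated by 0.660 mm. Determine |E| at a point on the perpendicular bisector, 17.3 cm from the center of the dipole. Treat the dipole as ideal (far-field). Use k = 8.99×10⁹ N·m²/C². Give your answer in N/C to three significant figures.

Dipole moment p = qd = (1.20×10⁻⁵ C)(6.60×10⁻⁴ m) = 7.92×10⁻⁹ C·m.
In the equatorial plane E = kp/r³.
E = (8.99×10⁹)(7.92×10⁻⁹) / (0.173)³ = 1.375×10⁴ N/C.

E ≈ 1.38×10⁴ N/C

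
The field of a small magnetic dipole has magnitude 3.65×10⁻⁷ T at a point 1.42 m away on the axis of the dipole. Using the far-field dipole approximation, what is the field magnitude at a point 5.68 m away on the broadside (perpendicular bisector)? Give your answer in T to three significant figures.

Dipole fields scale as 1/r³ in the far field.
The axial field is twice the equatorial field at the same r, so the geometry factor is 1/2.
B₂ = B₁ · (1/2) · (r₁/r₂)³ = 3.65×10⁻⁷ · 0.5 · (1.42/5.68)³.
(r₁/r₂)³ = (0.25)³ = 0.01562.
B₂ ≈ 2.852×10⁻⁹ T.

B ≈ 2.85×10⁻⁹ T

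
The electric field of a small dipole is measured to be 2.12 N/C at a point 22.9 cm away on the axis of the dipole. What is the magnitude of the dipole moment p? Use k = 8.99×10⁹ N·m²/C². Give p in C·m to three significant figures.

p ≈ 1.42×10⁻¹² C·m

On axis E = 2kp/r³, so p = Er³/(2k).
p = (2.12)·(0.229)³ / (2·8.99×10⁹) = 1.416×10⁻¹² C·m.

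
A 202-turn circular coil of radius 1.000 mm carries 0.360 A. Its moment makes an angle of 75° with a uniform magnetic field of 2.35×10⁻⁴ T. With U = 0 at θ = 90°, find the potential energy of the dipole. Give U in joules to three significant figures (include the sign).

m = NIA = NIπa² = 202·(0.360)·π·(0.00100)² = 2.285×10⁻⁴ A·m².
U = −m·B = −mB cosθ.
U = −(2.285×10⁻⁴)(2.35×10⁻⁴)·cos75° = -1.390×10⁻⁸ J.

U ≈ -1.39×10⁻⁸ J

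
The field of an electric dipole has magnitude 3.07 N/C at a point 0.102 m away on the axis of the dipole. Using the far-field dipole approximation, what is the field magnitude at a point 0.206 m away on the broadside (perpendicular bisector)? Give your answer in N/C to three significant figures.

E ≈ 0.186 N/C

Dipole fields scale as 1/r³ in the far field.
The axial field is twice the equatorial field at the same r, so the geometry factor is 1/2.
E₂ = E₁ · (1/2) · (r₁/r₂)³ = 3.07 · 0.5 · (0.102/0.206)³.
(r₁/r₂)³ = (0.4951)³ = 0.1214.
E₂ ≈ 0.1863 N/C.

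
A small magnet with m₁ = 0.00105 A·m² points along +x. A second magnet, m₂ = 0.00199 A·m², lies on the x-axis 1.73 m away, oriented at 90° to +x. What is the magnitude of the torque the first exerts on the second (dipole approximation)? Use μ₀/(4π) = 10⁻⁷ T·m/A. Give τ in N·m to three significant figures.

Dipole B is on the axis of dipole A, so B₁ there is axial: B₁ = (μ₀/4π)·2m₁/r³ along +x.
B₁ = 2(10⁻⁷)(0.00105)/(1.73)³ = 4.056×10⁻¹¹ T.
τ = m₂ B₁ sinθ.
τ = (0.00199)(4.056×10⁻¹¹)·sin90° = 8.071×10⁻¹⁴ N·m.

τ ≈ 8.07×10⁻¹⁴ N·m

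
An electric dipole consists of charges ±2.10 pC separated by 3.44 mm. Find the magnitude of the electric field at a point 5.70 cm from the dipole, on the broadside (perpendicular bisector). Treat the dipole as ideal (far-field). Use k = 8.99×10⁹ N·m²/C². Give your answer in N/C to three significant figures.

E ≈ 0.351 N/C

Dipole moment p = qd = (2.10×10⁻¹² C)(0.00344 m) = 7.224×10⁻¹⁵ C·m.
On the perpendicular bisector E = kp/r³ (half the axial value at the same distance).
E = (8.99×10⁹)(7.224×10⁻¹⁵) / (0.0570)³ = 0.3507 N/C.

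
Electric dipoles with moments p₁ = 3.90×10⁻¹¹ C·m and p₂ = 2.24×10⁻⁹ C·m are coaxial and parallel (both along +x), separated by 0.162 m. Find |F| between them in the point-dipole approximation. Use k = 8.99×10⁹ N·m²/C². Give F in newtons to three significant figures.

On-axis field of dipole 1 at distance r: E = 2kp₁/r³. Force on dipole 2 is F = p₂·dE/dr (gradient along axis).
dE/dr = −6kp₁/r⁴, so |F| = 6kp₁p₂/r⁴ (attractive for aligned moments).
F = 6(8.99×10⁹)(3.90×10⁻¹¹)(2.24×10⁻⁹)/(0.162)⁴ = 6.842×10⁻⁶ N.

F ≈ 6.84×10⁻⁶ N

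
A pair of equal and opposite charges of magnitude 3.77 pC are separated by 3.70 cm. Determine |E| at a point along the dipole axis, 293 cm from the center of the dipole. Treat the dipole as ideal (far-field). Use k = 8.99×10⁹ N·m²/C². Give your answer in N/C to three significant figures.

E ≈ 9.97×10⁻⁵ N/C

Dipole moment p = qd = (3.77×10⁻¹² C)(0.0370 m) = 1.395×10⁻¹³ C·m.
On the dipole axis E = 2kp/r³.
E = 2·(8.99×10⁹)(1.395×10⁻¹³) / (2.93)³ = 9.972×10⁻⁵ N/C.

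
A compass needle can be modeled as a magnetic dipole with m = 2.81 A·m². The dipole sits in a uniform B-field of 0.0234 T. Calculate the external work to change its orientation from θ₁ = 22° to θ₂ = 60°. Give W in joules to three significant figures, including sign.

W ≈ 0.0281 J

W_ext = ΔU = −mB cosθ₂ + mB cosθ₁ = mB(cosθ₁ − cosθ₂).
W = (2.81)(0.0234)·(cos22° − cos60°) = (0.06575)·(+0.4272) = 0.02809 J.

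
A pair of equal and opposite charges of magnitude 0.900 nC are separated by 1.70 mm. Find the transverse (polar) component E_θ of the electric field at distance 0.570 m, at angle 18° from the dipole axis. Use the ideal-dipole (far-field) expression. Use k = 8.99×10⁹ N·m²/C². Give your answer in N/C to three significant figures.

Dipole moment p = qd = (9.00×10⁻¹⁰ C)(0.00170 m) = 1.53×10⁻¹² C·m.
For a dipole, E_θ = (kp sinθ)/r³.
kp/r³ = (8.99×10⁹)(1.53×10⁻¹²)/(0.570)³ = 0.07427 N/C.
E_θ = 0.07427·sin18° = 0.02295 N/C.

E_θ ≈ 0.0230 N/C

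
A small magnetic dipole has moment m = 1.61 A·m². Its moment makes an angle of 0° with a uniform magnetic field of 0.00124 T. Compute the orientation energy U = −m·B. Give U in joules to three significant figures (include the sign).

U = −m·B = −mB cosθ.
U = −(1.61)(0.00124)·cos0° = -0.001996 J.

U ≈ -0.00200 J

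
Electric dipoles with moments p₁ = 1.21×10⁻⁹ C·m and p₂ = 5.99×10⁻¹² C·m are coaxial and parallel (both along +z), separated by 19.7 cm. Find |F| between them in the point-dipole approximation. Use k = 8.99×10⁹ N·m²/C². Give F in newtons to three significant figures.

F ≈ 2.60×10⁻⁷ N

On-axis field of dipole 1 at distance r: E = 2kp₁/r³. Force on dipole 2 is F = p₂·dE/dr (gradient along axis).
dE/dr = −6kp₁/r⁴, so |F| = 6kp₁p₂/r⁴ (attractive for aligned moments).
F = 6(8.99×10⁹)(1.21×10⁻⁹)(5.99×10⁻¹²)/(0.197)⁴ = 2.596×10⁻⁷ N.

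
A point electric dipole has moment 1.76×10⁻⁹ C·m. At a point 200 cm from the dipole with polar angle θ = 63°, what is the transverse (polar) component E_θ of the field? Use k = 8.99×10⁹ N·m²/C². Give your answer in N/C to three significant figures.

For a dipole, E_θ = (kp sinθ)/r³.
kp/r³ = (8.99×10⁹)(1.76×10⁻⁹)/(2.00)³ = 1.978 N/C.
E_θ = 1.978·sin63° = 1.762 N/C.

E_θ ≈ 1.76 N/C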